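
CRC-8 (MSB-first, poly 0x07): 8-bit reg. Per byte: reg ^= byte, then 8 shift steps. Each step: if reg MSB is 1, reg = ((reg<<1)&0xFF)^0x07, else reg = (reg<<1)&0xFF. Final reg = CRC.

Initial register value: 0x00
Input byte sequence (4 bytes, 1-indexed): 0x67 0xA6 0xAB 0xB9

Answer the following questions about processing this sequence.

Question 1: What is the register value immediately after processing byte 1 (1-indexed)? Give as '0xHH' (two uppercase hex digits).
Answer: 0x32

Derivation:
After byte 1 (0x67): reg=0x32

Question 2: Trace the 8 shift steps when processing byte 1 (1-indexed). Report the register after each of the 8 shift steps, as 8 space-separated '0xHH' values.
Register before byte 1: 0x00
After XOR with byte 0x67: 0x67

Answer: 0xCE 0x9B 0x31 0x62 0xC4 0x8F 0x19 0x32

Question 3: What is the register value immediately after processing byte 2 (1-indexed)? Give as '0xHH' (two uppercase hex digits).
Answer: 0xE5

Derivation:
After byte 1 (0x67): reg=0x32
After byte 2 (0xA6): reg=0xE5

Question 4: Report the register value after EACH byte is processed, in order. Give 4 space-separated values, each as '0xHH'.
0x32 0xE5 0xED 0xAB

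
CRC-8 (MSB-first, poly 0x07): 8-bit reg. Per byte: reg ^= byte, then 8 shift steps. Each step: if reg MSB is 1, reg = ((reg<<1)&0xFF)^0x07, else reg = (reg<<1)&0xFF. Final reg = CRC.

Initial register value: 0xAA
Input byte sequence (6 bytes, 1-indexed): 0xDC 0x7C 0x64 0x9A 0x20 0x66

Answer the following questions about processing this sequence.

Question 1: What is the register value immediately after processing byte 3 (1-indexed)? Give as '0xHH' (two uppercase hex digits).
Answer: 0x7F

Derivation:
After byte 1 (0xDC): reg=0x45
After byte 2 (0x7C): reg=0xAF
After byte 3 (0x64): reg=0x7F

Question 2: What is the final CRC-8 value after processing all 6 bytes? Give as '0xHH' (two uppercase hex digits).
After byte 1 (0xDC): reg=0x45
After byte 2 (0x7C): reg=0xAF
After byte 3 (0x64): reg=0x7F
After byte 4 (0x9A): reg=0xB5
After byte 5 (0x20): reg=0xE2
After byte 6 (0x66): reg=0x95

Answer: 0x95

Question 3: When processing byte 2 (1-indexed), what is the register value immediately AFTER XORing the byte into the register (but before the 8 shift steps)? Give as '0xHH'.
Answer: 0x39

Derivation:
Register before byte 2: 0x45
Byte 2: 0x7C
0x45 XOR 0x7C = 0x39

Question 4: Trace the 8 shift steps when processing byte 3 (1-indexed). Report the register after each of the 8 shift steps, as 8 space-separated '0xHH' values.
After byte 1 (0xDC): reg=0x45
After byte 2 (0x7C): reg=0xAF
Register before byte 3: 0xAF
After XOR with byte 0x64: 0xCB

Answer: 0x91 0x25 0x4A 0x94 0x2F 0x5E 0xBC 0x7F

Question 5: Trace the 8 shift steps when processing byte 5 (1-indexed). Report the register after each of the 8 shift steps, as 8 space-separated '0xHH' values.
Answer: 0x2D 0x5A 0xB4 0x6F 0xDE 0xBB 0x71 0xE2

Derivation:
After byte 1 (0xDC): reg=0x45
After byte 2 (0x7C): reg=0xAF
After byte 3 (0x64): reg=0x7F
After byte 4 (0x9A): reg=0xB5
Register before byte 5: 0xB5
After XOR with byte 0x20: 0x95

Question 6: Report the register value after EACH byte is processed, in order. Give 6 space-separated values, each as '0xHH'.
0x45 0xAF 0x7F 0xB5 0xE2 0x95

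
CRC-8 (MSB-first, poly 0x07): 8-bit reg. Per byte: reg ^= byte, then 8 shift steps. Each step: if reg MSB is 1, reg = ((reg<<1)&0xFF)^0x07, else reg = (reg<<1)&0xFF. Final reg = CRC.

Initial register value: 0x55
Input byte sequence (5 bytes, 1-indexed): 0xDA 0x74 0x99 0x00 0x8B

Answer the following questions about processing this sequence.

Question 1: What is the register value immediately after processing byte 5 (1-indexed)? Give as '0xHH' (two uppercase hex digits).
After byte 1 (0xDA): reg=0xA4
After byte 2 (0x74): reg=0x3E
After byte 3 (0x99): reg=0x7C
After byte 4 (0x00): reg=0x73
After byte 5 (0x8B): reg=0xE6

Answer: 0xE6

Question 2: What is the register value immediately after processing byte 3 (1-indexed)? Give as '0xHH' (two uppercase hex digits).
Answer: 0x7C

Derivation:
After byte 1 (0xDA): reg=0xA4
After byte 2 (0x74): reg=0x3E
After byte 3 (0x99): reg=0x7C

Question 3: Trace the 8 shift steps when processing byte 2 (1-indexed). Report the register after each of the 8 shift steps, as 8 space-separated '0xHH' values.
Answer: 0xA7 0x49 0x92 0x23 0x46 0x8C 0x1F 0x3E

Derivation:
After byte 1 (0xDA): reg=0xA4
Register before byte 2: 0xA4
After XOR with byte 0x74: 0xD0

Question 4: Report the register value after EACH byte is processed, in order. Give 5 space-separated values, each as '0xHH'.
0xA4 0x3E 0x7C 0x73 0xE6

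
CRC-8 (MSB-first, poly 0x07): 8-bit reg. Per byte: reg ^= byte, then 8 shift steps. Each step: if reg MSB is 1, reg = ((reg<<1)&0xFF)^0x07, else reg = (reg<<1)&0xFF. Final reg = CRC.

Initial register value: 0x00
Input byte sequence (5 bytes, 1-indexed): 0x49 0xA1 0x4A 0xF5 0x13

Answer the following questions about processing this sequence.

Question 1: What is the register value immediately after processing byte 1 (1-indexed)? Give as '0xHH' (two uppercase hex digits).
After byte 1 (0x49): reg=0xF8

Answer: 0xF8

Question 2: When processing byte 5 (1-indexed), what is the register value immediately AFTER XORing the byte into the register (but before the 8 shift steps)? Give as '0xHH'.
Answer: 0x11

Derivation:
Register before byte 5: 0x02
Byte 5: 0x13
0x02 XOR 0x13 = 0x11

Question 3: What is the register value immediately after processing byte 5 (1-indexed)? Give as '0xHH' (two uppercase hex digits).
Answer: 0x77

Derivation:
After byte 1 (0x49): reg=0xF8
After byte 2 (0xA1): reg=0x88
After byte 3 (0x4A): reg=0x40
After byte 4 (0xF5): reg=0x02
After byte 5 (0x13): reg=0x77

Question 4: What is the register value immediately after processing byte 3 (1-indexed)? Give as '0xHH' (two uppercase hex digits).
Answer: 0x40

Derivation:
After byte 1 (0x49): reg=0xF8
After byte 2 (0xA1): reg=0x88
After byte 3 (0x4A): reg=0x40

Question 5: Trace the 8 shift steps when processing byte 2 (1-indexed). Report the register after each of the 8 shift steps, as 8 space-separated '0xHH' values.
After byte 1 (0x49): reg=0xF8
Register before byte 2: 0xF8
After XOR with byte 0xA1: 0x59

Answer: 0xB2 0x63 0xC6 0x8B 0x11 0x22 0x44 0x88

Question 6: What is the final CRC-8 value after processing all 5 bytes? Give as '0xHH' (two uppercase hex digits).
After byte 1 (0x49): reg=0xF8
After byte 2 (0xA1): reg=0x88
After byte 3 (0x4A): reg=0x40
After byte 4 (0xF5): reg=0x02
After byte 5 (0x13): reg=0x77

Answer: 0x77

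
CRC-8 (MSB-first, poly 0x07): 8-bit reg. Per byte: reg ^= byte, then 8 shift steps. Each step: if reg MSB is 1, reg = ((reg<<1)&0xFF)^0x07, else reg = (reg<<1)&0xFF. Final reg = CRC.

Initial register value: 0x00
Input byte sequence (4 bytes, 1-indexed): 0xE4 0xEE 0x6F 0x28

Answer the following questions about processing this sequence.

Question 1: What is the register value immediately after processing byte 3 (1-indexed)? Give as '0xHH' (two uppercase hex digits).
Answer: 0xFA

Derivation:
After byte 1 (0xE4): reg=0xB2
After byte 2 (0xEE): reg=0x93
After byte 3 (0x6F): reg=0xFA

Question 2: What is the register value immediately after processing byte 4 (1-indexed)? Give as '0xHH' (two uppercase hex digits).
After byte 1 (0xE4): reg=0xB2
After byte 2 (0xEE): reg=0x93
After byte 3 (0x6F): reg=0xFA
After byte 4 (0x28): reg=0x30

Answer: 0x30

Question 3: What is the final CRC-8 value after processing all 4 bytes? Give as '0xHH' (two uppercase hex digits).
After byte 1 (0xE4): reg=0xB2
After byte 2 (0xEE): reg=0x93
After byte 3 (0x6F): reg=0xFA
After byte 4 (0x28): reg=0x30

Answer: 0x30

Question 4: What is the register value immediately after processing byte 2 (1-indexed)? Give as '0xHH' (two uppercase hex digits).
Answer: 0x93

Derivation:
After byte 1 (0xE4): reg=0xB2
After byte 2 (0xEE): reg=0x93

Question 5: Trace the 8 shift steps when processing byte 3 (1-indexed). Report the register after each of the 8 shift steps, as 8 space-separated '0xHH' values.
After byte 1 (0xE4): reg=0xB2
After byte 2 (0xEE): reg=0x93
Register before byte 3: 0x93
After XOR with byte 0x6F: 0xFC

Answer: 0xFF 0xF9 0xF5 0xED 0xDD 0xBD 0x7D 0xFA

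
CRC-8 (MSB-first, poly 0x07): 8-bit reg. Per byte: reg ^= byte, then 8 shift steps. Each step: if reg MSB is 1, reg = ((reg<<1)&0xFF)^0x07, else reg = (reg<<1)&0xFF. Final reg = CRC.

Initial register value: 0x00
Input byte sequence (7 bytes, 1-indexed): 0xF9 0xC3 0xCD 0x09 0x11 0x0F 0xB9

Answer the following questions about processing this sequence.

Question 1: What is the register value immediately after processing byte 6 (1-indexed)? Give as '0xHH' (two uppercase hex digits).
Answer: 0xA1

Derivation:
After byte 1 (0xF9): reg=0xE1
After byte 2 (0xC3): reg=0xEE
After byte 3 (0xCD): reg=0xE9
After byte 4 (0x09): reg=0xAE
After byte 5 (0x11): reg=0x34
After byte 6 (0x0F): reg=0xA1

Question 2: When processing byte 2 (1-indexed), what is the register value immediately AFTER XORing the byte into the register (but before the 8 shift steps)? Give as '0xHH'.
Register before byte 2: 0xE1
Byte 2: 0xC3
0xE1 XOR 0xC3 = 0x22

Answer: 0x22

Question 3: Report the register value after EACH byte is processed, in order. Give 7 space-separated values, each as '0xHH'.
0xE1 0xEE 0xE9 0xAE 0x34 0xA1 0x48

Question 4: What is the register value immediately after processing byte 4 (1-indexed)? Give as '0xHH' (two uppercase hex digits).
After byte 1 (0xF9): reg=0xE1
After byte 2 (0xC3): reg=0xEE
After byte 3 (0xCD): reg=0xE9
After byte 4 (0x09): reg=0xAE

Answer: 0xAE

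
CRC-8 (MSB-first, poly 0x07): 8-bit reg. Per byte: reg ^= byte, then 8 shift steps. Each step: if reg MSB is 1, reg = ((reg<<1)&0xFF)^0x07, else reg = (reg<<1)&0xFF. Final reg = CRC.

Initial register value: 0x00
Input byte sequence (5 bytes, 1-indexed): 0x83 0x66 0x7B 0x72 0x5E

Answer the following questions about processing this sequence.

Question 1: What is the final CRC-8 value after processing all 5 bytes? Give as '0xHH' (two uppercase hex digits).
After byte 1 (0x83): reg=0x80
After byte 2 (0x66): reg=0xBC
After byte 3 (0x7B): reg=0x5B
After byte 4 (0x72): reg=0xDF
After byte 5 (0x5E): reg=0x8E

Answer: 0x8E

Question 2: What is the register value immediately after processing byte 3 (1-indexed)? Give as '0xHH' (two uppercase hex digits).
After byte 1 (0x83): reg=0x80
After byte 2 (0x66): reg=0xBC
After byte 3 (0x7B): reg=0x5B

Answer: 0x5B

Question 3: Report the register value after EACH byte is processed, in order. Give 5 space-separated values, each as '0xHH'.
0x80 0xBC 0x5B 0xDF 0x8E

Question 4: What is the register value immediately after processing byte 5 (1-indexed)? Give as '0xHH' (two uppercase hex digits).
Answer: 0x8E

Derivation:
After byte 1 (0x83): reg=0x80
After byte 2 (0x66): reg=0xBC
After byte 3 (0x7B): reg=0x5B
After byte 4 (0x72): reg=0xDF
After byte 5 (0x5E): reg=0x8E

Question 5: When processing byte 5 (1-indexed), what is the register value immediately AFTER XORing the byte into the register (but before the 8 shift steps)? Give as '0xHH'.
Answer: 0x81

Derivation:
Register before byte 5: 0xDF
Byte 5: 0x5E
0xDF XOR 0x5E = 0x81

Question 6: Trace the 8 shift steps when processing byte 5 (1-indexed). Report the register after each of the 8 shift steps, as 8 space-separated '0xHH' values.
Answer: 0x05 0x0A 0x14 0x28 0x50 0xA0 0x47 0x8E

Derivation:
After byte 1 (0x83): reg=0x80
After byte 2 (0x66): reg=0xBC
After byte 3 (0x7B): reg=0x5B
After byte 4 (0x72): reg=0xDF
Register before byte 5: 0xDF
After XOR with byte 0x5E: 0x81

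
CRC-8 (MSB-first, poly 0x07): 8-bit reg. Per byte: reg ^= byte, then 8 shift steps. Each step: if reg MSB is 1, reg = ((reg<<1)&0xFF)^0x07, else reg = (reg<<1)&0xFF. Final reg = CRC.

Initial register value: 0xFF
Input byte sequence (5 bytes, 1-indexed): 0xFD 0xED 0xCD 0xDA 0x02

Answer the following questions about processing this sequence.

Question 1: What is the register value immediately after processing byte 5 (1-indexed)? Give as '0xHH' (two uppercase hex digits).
Answer: 0x74

Derivation:
After byte 1 (0xFD): reg=0x0E
After byte 2 (0xED): reg=0xA7
After byte 3 (0xCD): reg=0x11
After byte 4 (0xDA): reg=0x7F
After byte 5 (0x02): reg=0x74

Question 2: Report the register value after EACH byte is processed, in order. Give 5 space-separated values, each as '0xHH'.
0x0E 0xA7 0x11 0x7F 0x74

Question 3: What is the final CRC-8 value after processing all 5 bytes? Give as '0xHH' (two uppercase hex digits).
After byte 1 (0xFD): reg=0x0E
After byte 2 (0xED): reg=0xA7
After byte 3 (0xCD): reg=0x11
After byte 4 (0xDA): reg=0x7F
After byte 5 (0x02): reg=0x74

Answer: 0x74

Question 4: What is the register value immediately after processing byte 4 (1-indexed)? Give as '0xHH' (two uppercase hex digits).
Answer: 0x7F

Derivation:
After byte 1 (0xFD): reg=0x0E
After byte 2 (0xED): reg=0xA7
After byte 3 (0xCD): reg=0x11
After byte 4 (0xDA): reg=0x7F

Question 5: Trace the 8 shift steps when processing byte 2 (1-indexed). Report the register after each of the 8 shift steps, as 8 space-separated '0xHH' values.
Answer: 0xC1 0x85 0x0D 0x1A 0x34 0x68 0xD0 0xA7

Derivation:
After byte 1 (0xFD): reg=0x0E
Register before byte 2: 0x0E
After XOR with byte 0xED: 0xE3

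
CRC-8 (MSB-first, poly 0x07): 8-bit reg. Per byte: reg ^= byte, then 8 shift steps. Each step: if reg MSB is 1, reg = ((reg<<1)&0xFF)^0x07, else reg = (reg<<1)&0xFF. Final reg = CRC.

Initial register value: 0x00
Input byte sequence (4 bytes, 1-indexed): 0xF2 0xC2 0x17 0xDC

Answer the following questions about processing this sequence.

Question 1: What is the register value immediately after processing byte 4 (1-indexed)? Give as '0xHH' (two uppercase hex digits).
After byte 1 (0xF2): reg=0xD0
After byte 2 (0xC2): reg=0x7E
After byte 3 (0x17): reg=0x18
After byte 4 (0xDC): reg=0x52

Answer: 0x52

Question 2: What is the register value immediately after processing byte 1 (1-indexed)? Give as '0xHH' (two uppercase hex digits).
Answer: 0xD0

Derivation:
After byte 1 (0xF2): reg=0xD0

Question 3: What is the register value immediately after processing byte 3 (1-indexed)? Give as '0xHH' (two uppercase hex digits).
After byte 1 (0xF2): reg=0xD0
After byte 2 (0xC2): reg=0x7E
After byte 3 (0x17): reg=0x18

Answer: 0x18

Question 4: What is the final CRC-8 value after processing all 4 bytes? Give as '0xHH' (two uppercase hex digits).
After byte 1 (0xF2): reg=0xD0
After byte 2 (0xC2): reg=0x7E
After byte 3 (0x17): reg=0x18
After byte 4 (0xDC): reg=0x52

Answer: 0x52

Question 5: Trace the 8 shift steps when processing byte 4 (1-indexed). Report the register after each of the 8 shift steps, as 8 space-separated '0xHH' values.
Answer: 0x8F 0x19 0x32 0x64 0xC8 0x97 0x29 0x52

Derivation:
After byte 1 (0xF2): reg=0xD0
After byte 2 (0xC2): reg=0x7E
After byte 3 (0x17): reg=0x18
Register before byte 4: 0x18
After XOR with byte 0xDC: 0xC4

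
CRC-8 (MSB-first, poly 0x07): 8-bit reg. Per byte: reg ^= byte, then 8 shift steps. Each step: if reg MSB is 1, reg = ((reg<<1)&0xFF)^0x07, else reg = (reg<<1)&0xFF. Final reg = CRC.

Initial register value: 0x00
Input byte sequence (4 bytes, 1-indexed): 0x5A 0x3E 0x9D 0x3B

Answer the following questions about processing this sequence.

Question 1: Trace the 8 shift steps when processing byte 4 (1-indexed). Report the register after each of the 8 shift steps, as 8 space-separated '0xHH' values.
Answer: 0xDA 0xB3 0x61 0xC2 0x83 0x01 0x02 0x04

Derivation:
After byte 1 (0x5A): reg=0x81
After byte 2 (0x3E): reg=0x34
After byte 3 (0x9D): reg=0x56
Register before byte 4: 0x56
After XOR with byte 0x3B: 0x6D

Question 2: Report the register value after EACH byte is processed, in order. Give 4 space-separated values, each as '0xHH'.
0x81 0x34 0x56 0x04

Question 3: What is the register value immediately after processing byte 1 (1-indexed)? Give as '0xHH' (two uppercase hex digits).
Answer: 0x81

Derivation:
After byte 1 (0x5A): reg=0x81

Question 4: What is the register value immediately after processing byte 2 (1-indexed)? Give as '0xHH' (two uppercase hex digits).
After byte 1 (0x5A): reg=0x81
After byte 2 (0x3E): reg=0x34

Answer: 0x34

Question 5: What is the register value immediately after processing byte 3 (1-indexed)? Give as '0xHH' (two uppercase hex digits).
Answer: 0x56

Derivation:
After byte 1 (0x5A): reg=0x81
After byte 2 (0x3E): reg=0x34
After byte 3 (0x9D): reg=0x56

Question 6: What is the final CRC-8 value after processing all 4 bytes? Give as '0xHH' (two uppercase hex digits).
Answer: 0x04

Derivation:
After byte 1 (0x5A): reg=0x81
After byte 2 (0x3E): reg=0x34
After byte 3 (0x9D): reg=0x56
After byte 4 (0x3B): reg=0x04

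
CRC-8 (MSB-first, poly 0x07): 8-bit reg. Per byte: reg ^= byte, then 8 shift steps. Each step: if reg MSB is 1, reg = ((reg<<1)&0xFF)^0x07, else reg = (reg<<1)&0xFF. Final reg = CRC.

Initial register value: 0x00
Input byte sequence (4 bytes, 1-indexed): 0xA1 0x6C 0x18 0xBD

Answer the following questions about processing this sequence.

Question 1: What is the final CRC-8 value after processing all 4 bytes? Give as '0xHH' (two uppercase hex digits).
Answer: 0x13

Derivation:
After byte 1 (0xA1): reg=0x6E
After byte 2 (0x6C): reg=0x0E
After byte 3 (0x18): reg=0x62
After byte 4 (0xBD): reg=0x13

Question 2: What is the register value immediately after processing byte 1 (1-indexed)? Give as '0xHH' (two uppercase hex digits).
Answer: 0x6E

Derivation:
After byte 1 (0xA1): reg=0x6E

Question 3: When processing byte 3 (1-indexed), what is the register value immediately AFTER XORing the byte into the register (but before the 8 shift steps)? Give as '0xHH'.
Register before byte 3: 0x0E
Byte 3: 0x18
0x0E XOR 0x18 = 0x16

Answer: 0x16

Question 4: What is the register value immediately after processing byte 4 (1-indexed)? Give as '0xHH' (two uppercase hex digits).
After byte 1 (0xA1): reg=0x6E
After byte 2 (0x6C): reg=0x0E
After byte 3 (0x18): reg=0x62
After byte 4 (0xBD): reg=0x13

Answer: 0x13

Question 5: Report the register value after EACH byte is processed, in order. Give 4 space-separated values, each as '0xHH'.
0x6E 0x0E 0x62 0x13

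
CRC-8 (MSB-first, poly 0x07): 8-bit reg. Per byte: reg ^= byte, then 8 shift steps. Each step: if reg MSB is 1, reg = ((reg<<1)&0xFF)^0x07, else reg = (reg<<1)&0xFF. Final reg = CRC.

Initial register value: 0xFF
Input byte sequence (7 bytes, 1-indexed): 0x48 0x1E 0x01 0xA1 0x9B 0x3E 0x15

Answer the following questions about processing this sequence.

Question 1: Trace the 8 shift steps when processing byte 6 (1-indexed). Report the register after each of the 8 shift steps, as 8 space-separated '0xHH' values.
Answer: 0xB1 0x65 0xCA 0x93 0x21 0x42 0x84 0x0F

Derivation:
After byte 1 (0x48): reg=0x0C
After byte 2 (0x1E): reg=0x7E
After byte 3 (0x01): reg=0x7A
After byte 4 (0xA1): reg=0x0F
After byte 5 (0x9B): reg=0xE5
Register before byte 6: 0xE5
After XOR with byte 0x3E: 0xDB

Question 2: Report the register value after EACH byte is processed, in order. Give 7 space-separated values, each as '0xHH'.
0x0C 0x7E 0x7A 0x0F 0xE5 0x0F 0x46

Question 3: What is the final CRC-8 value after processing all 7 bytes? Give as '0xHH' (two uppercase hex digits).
After byte 1 (0x48): reg=0x0C
After byte 2 (0x1E): reg=0x7E
After byte 3 (0x01): reg=0x7A
After byte 4 (0xA1): reg=0x0F
After byte 5 (0x9B): reg=0xE5
After byte 6 (0x3E): reg=0x0F
After byte 7 (0x15): reg=0x46

Answer: 0x46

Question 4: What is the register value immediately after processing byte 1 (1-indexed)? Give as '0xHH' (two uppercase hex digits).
Answer: 0x0C

Derivation:
After byte 1 (0x48): reg=0x0C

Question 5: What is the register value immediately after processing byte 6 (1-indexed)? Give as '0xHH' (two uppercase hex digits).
After byte 1 (0x48): reg=0x0C
After byte 2 (0x1E): reg=0x7E
After byte 3 (0x01): reg=0x7A
After byte 4 (0xA1): reg=0x0F
After byte 5 (0x9B): reg=0xE5
After byte 6 (0x3E): reg=0x0F

Answer: 0x0F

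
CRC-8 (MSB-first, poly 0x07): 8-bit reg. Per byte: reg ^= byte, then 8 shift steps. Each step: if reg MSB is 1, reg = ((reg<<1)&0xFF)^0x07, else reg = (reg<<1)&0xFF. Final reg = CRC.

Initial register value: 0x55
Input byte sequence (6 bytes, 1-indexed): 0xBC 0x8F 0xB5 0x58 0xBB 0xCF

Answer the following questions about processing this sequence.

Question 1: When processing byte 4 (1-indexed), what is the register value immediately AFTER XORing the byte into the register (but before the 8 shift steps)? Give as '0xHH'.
Answer: 0xDB

Derivation:
Register before byte 4: 0x83
Byte 4: 0x58
0x83 XOR 0x58 = 0xDB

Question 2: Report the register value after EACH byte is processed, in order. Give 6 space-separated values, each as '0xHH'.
0x91 0x5A 0x83 0x0F 0x05 0x78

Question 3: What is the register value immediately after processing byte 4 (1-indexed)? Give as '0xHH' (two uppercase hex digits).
After byte 1 (0xBC): reg=0x91
After byte 2 (0x8F): reg=0x5A
After byte 3 (0xB5): reg=0x83
After byte 4 (0x58): reg=0x0F

Answer: 0x0F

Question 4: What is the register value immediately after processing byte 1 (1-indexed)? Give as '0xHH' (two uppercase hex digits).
After byte 1 (0xBC): reg=0x91

Answer: 0x91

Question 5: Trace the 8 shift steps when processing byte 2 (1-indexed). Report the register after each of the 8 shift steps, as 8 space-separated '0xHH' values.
After byte 1 (0xBC): reg=0x91
Register before byte 2: 0x91
After XOR with byte 0x8F: 0x1E

Answer: 0x3C 0x78 0xF0 0xE7 0xC9 0x95 0x2D 0x5A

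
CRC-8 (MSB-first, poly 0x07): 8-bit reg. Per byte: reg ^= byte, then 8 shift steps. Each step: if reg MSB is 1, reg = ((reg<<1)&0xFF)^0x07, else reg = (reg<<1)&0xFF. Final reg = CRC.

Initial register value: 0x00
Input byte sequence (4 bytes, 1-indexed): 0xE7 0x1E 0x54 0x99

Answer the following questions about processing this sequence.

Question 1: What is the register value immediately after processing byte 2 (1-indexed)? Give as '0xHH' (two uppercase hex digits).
Answer: 0x72

Derivation:
After byte 1 (0xE7): reg=0xBB
After byte 2 (0x1E): reg=0x72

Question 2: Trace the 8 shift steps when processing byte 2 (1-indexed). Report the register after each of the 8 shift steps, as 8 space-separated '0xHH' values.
After byte 1 (0xE7): reg=0xBB
Register before byte 2: 0xBB
After XOR with byte 0x1E: 0xA5

Answer: 0x4D 0x9A 0x33 0x66 0xCC 0x9F 0x39 0x72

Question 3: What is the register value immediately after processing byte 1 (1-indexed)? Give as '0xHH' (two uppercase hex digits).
Answer: 0xBB

Derivation:
After byte 1 (0xE7): reg=0xBB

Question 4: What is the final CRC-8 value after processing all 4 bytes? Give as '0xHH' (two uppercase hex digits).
Answer: 0x16

Derivation:
After byte 1 (0xE7): reg=0xBB
After byte 2 (0x1E): reg=0x72
After byte 3 (0x54): reg=0xF2
After byte 4 (0x99): reg=0x16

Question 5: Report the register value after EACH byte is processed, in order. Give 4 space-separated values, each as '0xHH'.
0xBB 0x72 0xF2 0x16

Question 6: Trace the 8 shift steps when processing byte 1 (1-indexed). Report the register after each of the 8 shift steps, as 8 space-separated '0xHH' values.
Answer: 0xC9 0x95 0x2D 0x5A 0xB4 0x6F 0xDE 0xBB

Derivation:
Register before byte 1: 0x00
After XOR with byte 0xE7: 0xE7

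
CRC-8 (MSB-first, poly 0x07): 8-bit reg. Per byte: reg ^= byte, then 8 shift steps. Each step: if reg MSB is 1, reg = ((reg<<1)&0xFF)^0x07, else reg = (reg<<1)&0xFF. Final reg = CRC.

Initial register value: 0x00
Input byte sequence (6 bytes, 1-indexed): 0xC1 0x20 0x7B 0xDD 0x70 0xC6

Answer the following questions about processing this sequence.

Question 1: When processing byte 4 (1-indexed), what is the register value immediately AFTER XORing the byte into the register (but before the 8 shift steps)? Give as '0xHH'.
Answer: 0xF3

Derivation:
Register before byte 4: 0x2E
Byte 4: 0xDD
0x2E XOR 0xDD = 0xF3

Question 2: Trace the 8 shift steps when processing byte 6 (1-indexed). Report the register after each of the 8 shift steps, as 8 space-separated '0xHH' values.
Answer: 0x73 0xE6 0xCB 0x91 0x25 0x4A 0x94 0x2F

Derivation:
After byte 1 (0xC1): reg=0x49
After byte 2 (0x20): reg=0x18
After byte 3 (0x7B): reg=0x2E
After byte 4 (0xDD): reg=0xD7
After byte 5 (0x70): reg=0x7C
Register before byte 6: 0x7C
After XOR with byte 0xC6: 0xBA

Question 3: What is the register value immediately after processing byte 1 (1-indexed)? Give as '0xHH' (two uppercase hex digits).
After byte 1 (0xC1): reg=0x49

Answer: 0x49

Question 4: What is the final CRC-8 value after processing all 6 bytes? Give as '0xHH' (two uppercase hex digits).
Answer: 0x2F

Derivation:
After byte 1 (0xC1): reg=0x49
After byte 2 (0x20): reg=0x18
After byte 3 (0x7B): reg=0x2E
After byte 4 (0xDD): reg=0xD7
After byte 5 (0x70): reg=0x7C
After byte 6 (0xC6): reg=0x2F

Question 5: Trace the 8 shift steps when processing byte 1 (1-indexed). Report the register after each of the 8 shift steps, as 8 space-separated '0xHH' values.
Answer: 0x85 0x0D 0x1A 0x34 0x68 0xD0 0xA7 0x49

Derivation:
Register before byte 1: 0x00
After XOR with byte 0xC1: 0xC1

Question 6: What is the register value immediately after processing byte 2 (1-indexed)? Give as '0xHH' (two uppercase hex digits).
Answer: 0x18

Derivation:
After byte 1 (0xC1): reg=0x49
After byte 2 (0x20): reg=0x18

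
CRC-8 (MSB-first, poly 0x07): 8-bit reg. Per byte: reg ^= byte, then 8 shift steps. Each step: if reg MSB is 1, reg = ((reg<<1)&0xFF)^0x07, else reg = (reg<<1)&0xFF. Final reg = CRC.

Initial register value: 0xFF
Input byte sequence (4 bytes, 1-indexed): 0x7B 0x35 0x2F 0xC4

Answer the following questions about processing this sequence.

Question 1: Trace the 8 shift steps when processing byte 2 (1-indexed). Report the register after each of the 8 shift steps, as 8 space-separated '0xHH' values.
Answer: 0x47 0x8E 0x1B 0x36 0x6C 0xD8 0xB7 0x69

Derivation:
After byte 1 (0x7B): reg=0x95
Register before byte 2: 0x95
After XOR with byte 0x35: 0xA0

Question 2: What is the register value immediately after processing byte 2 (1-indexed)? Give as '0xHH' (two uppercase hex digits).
After byte 1 (0x7B): reg=0x95
After byte 2 (0x35): reg=0x69

Answer: 0x69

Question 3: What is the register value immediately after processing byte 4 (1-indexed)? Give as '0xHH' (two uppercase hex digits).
After byte 1 (0x7B): reg=0x95
After byte 2 (0x35): reg=0x69
After byte 3 (0x2F): reg=0xD5
After byte 4 (0xC4): reg=0x77

Answer: 0x77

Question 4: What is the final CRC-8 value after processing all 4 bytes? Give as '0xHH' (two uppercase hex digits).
After byte 1 (0x7B): reg=0x95
After byte 2 (0x35): reg=0x69
After byte 3 (0x2F): reg=0xD5
After byte 4 (0xC4): reg=0x77

Answer: 0x77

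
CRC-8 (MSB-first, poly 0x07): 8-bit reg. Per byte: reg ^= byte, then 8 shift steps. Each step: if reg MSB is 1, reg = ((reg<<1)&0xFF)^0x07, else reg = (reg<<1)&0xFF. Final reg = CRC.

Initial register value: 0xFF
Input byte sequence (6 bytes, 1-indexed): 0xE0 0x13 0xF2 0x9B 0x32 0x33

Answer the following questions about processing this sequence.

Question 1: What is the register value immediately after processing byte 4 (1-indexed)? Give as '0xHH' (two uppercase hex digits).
Answer: 0x5C

Derivation:
After byte 1 (0xE0): reg=0x5D
After byte 2 (0x13): reg=0xED
After byte 3 (0xF2): reg=0x5D
After byte 4 (0x9B): reg=0x5C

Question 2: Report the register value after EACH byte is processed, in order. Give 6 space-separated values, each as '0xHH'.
0x5D 0xED 0x5D 0x5C 0x0D 0xBA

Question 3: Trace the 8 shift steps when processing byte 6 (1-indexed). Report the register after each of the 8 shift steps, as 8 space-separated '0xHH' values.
Answer: 0x7C 0xF8 0xF7 0xE9 0xD5 0xAD 0x5D 0xBA

Derivation:
After byte 1 (0xE0): reg=0x5D
After byte 2 (0x13): reg=0xED
After byte 3 (0xF2): reg=0x5D
After byte 4 (0x9B): reg=0x5C
After byte 5 (0x32): reg=0x0D
Register before byte 6: 0x0D
After XOR with byte 0x33: 0x3E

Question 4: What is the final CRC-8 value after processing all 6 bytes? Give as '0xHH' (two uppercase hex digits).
After byte 1 (0xE0): reg=0x5D
After byte 2 (0x13): reg=0xED
After byte 3 (0xF2): reg=0x5D
After byte 4 (0x9B): reg=0x5C
After byte 5 (0x32): reg=0x0D
After byte 6 (0x33): reg=0xBA

Answer: 0xBA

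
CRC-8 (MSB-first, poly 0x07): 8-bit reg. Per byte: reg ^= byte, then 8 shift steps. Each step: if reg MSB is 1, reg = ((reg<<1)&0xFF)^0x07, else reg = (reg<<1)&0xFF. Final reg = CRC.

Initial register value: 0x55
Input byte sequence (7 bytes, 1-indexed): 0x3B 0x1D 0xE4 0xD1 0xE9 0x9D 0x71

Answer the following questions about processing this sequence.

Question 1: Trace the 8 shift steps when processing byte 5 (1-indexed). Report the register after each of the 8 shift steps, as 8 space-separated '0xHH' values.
Answer: 0xCA 0x93 0x21 0x42 0x84 0x0F 0x1E 0x3C

Derivation:
After byte 1 (0x3B): reg=0x0D
After byte 2 (0x1D): reg=0x70
After byte 3 (0xE4): reg=0xE5
After byte 4 (0xD1): reg=0x8C
Register before byte 5: 0x8C
After XOR with byte 0xE9: 0x65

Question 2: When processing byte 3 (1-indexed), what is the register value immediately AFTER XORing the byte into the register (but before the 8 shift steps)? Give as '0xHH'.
Answer: 0x94

Derivation:
Register before byte 3: 0x70
Byte 3: 0xE4
0x70 XOR 0xE4 = 0x94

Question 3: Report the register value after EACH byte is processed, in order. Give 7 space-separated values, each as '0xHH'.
0x0D 0x70 0xE5 0x8C 0x3C 0x6E 0x5D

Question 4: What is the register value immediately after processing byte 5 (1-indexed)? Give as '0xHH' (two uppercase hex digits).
Answer: 0x3C

Derivation:
After byte 1 (0x3B): reg=0x0D
After byte 2 (0x1D): reg=0x70
After byte 3 (0xE4): reg=0xE5
After byte 4 (0xD1): reg=0x8C
After byte 5 (0xE9): reg=0x3C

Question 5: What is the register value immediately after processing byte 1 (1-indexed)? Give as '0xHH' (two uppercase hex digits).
Answer: 0x0D

Derivation:
After byte 1 (0x3B): reg=0x0D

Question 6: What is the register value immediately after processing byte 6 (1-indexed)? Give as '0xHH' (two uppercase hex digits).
After byte 1 (0x3B): reg=0x0D
After byte 2 (0x1D): reg=0x70
After byte 3 (0xE4): reg=0xE5
After byte 4 (0xD1): reg=0x8C
After byte 5 (0xE9): reg=0x3C
After byte 6 (0x9D): reg=0x6E

Answer: 0x6E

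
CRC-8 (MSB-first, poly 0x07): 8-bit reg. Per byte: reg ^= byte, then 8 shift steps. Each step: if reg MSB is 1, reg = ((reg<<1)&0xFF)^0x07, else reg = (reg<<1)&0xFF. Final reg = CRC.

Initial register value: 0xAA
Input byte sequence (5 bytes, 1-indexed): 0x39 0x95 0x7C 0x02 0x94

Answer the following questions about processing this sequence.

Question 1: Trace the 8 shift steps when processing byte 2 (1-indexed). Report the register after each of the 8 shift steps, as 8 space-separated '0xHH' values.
Answer: 0xCA 0x93 0x21 0x42 0x84 0x0F 0x1E 0x3C

Derivation:
After byte 1 (0x39): reg=0xF0
Register before byte 2: 0xF0
After XOR with byte 0x95: 0x65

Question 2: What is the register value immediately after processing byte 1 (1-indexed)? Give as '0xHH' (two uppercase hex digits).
After byte 1 (0x39): reg=0xF0

Answer: 0xF0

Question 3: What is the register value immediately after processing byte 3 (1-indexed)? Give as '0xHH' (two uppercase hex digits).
After byte 1 (0x39): reg=0xF0
After byte 2 (0x95): reg=0x3C
After byte 3 (0x7C): reg=0xC7

Answer: 0xC7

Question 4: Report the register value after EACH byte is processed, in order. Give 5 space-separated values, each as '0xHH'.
0xF0 0x3C 0xC7 0x55 0x49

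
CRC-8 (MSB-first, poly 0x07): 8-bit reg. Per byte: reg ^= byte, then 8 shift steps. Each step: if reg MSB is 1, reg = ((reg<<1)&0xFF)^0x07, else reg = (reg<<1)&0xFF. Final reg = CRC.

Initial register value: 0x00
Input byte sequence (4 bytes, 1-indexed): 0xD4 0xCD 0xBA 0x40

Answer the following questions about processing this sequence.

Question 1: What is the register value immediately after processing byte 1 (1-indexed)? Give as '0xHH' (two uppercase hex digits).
After byte 1 (0xD4): reg=0x22

Answer: 0x22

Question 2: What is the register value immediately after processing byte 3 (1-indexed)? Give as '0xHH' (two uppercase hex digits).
Answer: 0xAF

Derivation:
After byte 1 (0xD4): reg=0x22
After byte 2 (0xCD): reg=0x83
After byte 3 (0xBA): reg=0xAF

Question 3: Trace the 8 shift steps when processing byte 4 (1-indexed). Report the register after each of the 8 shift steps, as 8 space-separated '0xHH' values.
After byte 1 (0xD4): reg=0x22
After byte 2 (0xCD): reg=0x83
After byte 3 (0xBA): reg=0xAF
Register before byte 4: 0xAF
After XOR with byte 0x40: 0xEF

Answer: 0xD9 0xB5 0x6D 0xDA 0xB3 0x61 0xC2 0x83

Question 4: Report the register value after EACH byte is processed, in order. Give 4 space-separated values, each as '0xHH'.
0x22 0x83 0xAF 0x83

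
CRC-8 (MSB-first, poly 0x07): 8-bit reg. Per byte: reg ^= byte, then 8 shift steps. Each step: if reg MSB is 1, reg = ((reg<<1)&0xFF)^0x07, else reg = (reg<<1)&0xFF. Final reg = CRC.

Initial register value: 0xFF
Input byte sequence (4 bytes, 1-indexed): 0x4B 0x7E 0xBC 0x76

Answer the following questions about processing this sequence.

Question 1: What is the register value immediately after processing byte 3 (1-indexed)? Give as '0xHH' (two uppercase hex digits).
Answer: 0x08

Derivation:
After byte 1 (0x4B): reg=0x05
After byte 2 (0x7E): reg=0x66
After byte 3 (0xBC): reg=0x08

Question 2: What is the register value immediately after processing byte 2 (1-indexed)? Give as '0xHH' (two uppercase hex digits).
After byte 1 (0x4B): reg=0x05
After byte 2 (0x7E): reg=0x66

Answer: 0x66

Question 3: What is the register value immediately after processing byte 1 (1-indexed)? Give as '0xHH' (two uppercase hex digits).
Answer: 0x05

Derivation:
After byte 1 (0x4B): reg=0x05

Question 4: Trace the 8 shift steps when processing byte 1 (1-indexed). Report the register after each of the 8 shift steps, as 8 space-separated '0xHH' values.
Register before byte 1: 0xFF
After XOR with byte 0x4B: 0xB4

Answer: 0x6F 0xDE 0xBB 0x71 0xE2 0xC3 0x81 0x05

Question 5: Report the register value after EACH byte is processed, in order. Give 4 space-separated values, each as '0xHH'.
0x05 0x66 0x08 0x7D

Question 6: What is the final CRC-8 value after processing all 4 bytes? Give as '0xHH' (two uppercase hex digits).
After byte 1 (0x4B): reg=0x05
After byte 2 (0x7E): reg=0x66
After byte 3 (0xBC): reg=0x08
After byte 4 (0x76): reg=0x7D

Answer: 0x7D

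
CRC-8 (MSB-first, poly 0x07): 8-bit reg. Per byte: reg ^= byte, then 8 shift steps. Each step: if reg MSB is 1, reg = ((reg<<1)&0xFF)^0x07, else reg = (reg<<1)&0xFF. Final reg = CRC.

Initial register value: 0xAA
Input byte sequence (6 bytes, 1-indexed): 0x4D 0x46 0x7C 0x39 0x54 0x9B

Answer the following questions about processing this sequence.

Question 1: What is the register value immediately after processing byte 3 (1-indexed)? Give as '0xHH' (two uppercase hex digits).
After byte 1 (0x4D): reg=0xBB
After byte 2 (0x46): reg=0xFD
After byte 3 (0x7C): reg=0x8E

Answer: 0x8E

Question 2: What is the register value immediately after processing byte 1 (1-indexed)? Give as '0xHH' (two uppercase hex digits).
After byte 1 (0x4D): reg=0xBB

Answer: 0xBB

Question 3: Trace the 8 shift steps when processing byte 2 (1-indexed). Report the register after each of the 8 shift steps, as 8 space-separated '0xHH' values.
Answer: 0xFD 0xFD 0xFD 0xFD 0xFD 0xFD 0xFD 0xFD

Derivation:
After byte 1 (0x4D): reg=0xBB
Register before byte 2: 0xBB
After XOR with byte 0x46: 0xFD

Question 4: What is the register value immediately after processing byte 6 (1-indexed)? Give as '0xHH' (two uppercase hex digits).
After byte 1 (0x4D): reg=0xBB
After byte 2 (0x46): reg=0xFD
After byte 3 (0x7C): reg=0x8E
After byte 4 (0x39): reg=0x0C
After byte 5 (0x54): reg=0x8F
After byte 6 (0x9B): reg=0x6C

Answer: 0x6C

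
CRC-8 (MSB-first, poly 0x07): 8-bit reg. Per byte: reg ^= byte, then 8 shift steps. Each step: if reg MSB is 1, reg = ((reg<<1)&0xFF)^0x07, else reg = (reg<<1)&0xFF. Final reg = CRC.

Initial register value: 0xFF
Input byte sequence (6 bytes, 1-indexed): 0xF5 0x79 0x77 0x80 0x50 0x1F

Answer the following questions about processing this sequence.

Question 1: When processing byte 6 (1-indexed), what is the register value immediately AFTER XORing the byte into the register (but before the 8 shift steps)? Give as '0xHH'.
Register before byte 6: 0x39
Byte 6: 0x1F
0x39 XOR 0x1F = 0x26

Answer: 0x26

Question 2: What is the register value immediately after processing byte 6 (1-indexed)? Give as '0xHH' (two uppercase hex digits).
After byte 1 (0xF5): reg=0x36
After byte 2 (0x79): reg=0xEA
After byte 3 (0x77): reg=0xDA
After byte 4 (0x80): reg=0x81
After byte 5 (0x50): reg=0x39
After byte 6 (0x1F): reg=0xF2

Answer: 0xF2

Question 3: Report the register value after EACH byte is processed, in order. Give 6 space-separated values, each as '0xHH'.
0x36 0xEA 0xDA 0x81 0x39 0xF2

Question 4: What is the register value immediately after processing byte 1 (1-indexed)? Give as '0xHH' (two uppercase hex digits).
After byte 1 (0xF5): reg=0x36

Answer: 0x36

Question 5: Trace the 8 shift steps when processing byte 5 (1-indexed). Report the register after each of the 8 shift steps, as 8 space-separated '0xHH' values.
Answer: 0xA5 0x4D 0x9A 0x33 0x66 0xCC 0x9F 0x39

Derivation:
After byte 1 (0xF5): reg=0x36
After byte 2 (0x79): reg=0xEA
After byte 3 (0x77): reg=0xDA
After byte 4 (0x80): reg=0x81
Register before byte 5: 0x81
After XOR with byte 0x50: 0xD1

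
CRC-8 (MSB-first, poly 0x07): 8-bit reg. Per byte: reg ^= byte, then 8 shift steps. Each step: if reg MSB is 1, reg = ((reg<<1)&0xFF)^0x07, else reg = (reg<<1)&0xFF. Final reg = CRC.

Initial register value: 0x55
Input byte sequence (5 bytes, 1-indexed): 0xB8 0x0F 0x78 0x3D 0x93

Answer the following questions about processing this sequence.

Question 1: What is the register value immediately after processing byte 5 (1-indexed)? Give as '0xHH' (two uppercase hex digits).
Answer: 0xCB

Derivation:
After byte 1 (0xB8): reg=0x8D
After byte 2 (0x0F): reg=0x87
After byte 3 (0x78): reg=0xF3
After byte 4 (0x3D): reg=0x64
After byte 5 (0x93): reg=0xCB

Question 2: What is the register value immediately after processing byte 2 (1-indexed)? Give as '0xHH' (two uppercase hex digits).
After byte 1 (0xB8): reg=0x8D
After byte 2 (0x0F): reg=0x87

Answer: 0x87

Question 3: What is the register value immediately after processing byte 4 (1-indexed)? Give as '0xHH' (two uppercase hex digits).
Answer: 0x64

Derivation:
After byte 1 (0xB8): reg=0x8D
After byte 2 (0x0F): reg=0x87
After byte 3 (0x78): reg=0xF3
After byte 4 (0x3D): reg=0x64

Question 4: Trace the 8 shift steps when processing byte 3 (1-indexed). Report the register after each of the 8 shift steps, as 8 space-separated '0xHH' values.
After byte 1 (0xB8): reg=0x8D
After byte 2 (0x0F): reg=0x87
Register before byte 3: 0x87
After XOR with byte 0x78: 0xFF

Answer: 0xF9 0xF5 0xED 0xDD 0xBD 0x7D 0xFA 0xF3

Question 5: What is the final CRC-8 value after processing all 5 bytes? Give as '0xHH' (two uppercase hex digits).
After byte 1 (0xB8): reg=0x8D
After byte 2 (0x0F): reg=0x87
After byte 3 (0x78): reg=0xF3
After byte 4 (0x3D): reg=0x64
After byte 5 (0x93): reg=0xCB

Answer: 0xCB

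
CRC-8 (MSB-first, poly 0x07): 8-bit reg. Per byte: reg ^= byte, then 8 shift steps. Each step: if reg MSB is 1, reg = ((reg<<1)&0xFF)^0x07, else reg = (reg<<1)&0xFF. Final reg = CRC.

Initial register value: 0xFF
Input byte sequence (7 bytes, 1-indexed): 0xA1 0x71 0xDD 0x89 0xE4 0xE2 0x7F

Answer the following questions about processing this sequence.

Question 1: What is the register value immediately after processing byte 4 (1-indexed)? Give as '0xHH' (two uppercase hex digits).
Answer: 0xD1

Derivation:
After byte 1 (0xA1): reg=0x9D
After byte 2 (0x71): reg=0x8A
After byte 3 (0xDD): reg=0xA2
After byte 4 (0x89): reg=0xD1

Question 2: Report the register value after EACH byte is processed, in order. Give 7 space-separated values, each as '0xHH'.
0x9D 0x8A 0xA2 0xD1 0x8B 0x18 0x32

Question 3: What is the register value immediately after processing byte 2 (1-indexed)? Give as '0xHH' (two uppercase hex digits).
After byte 1 (0xA1): reg=0x9D
After byte 2 (0x71): reg=0x8A

Answer: 0x8A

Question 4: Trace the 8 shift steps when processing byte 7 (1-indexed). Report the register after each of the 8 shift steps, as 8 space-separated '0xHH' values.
After byte 1 (0xA1): reg=0x9D
After byte 2 (0x71): reg=0x8A
After byte 3 (0xDD): reg=0xA2
After byte 4 (0x89): reg=0xD1
After byte 5 (0xE4): reg=0x8B
After byte 6 (0xE2): reg=0x18
Register before byte 7: 0x18
After XOR with byte 0x7F: 0x67

Answer: 0xCE 0x9B 0x31 0x62 0xC4 0x8F 0x19 0x32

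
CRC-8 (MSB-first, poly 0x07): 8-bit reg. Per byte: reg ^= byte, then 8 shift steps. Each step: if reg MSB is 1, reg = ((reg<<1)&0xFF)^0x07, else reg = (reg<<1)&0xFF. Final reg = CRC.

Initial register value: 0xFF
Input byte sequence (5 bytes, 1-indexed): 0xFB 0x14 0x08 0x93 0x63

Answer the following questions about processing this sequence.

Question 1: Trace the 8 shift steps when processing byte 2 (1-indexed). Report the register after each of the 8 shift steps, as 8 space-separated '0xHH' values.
After byte 1 (0xFB): reg=0x1C
Register before byte 2: 0x1C
After XOR with byte 0x14: 0x08

Answer: 0x10 0x20 0x40 0x80 0x07 0x0E 0x1C 0x38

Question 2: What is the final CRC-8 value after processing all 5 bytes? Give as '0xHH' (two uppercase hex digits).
After byte 1 (0xFB): reg=0x1C
After byte 2 (0x14): reg=0x38
After byte 3 (0x08): reg=0x90
After byte 4 (0x93): reg=0x09
After byte 5 (0x63): reg=0x11

Answer: 0x11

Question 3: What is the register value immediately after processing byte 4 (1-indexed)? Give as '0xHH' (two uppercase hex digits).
Answer: 0x09

Derivation:
After byte 1 (0xFB): reg=0x1C
After byte 2 (0x14): reg=0x38
After byte 3 (0x08): reg=0x90
After byte 4 (0x93): reg=0x09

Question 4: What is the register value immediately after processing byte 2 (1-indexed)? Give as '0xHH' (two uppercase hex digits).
After byte 1 (0xFB): reg=0x1C
After byte 2 (0x14): reg=0x38

Answer: 0x38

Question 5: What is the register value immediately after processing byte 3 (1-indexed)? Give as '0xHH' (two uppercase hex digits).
Answer: 0x90

Derivation:
After byte 1 (0xFB): reg=0x1C
After byte 2 (0x14): reg=0x38
After byte 3 (0x08): reg=0x90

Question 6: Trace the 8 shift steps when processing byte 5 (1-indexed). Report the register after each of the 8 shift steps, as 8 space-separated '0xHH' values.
Answer: 0xD4 0xAF 0x59 0xB2 0x63 0xC6 0x8B 0x11

Derivation:
After byte 1 (0xFB): reg=0x1C
After byte 2 (0x14): reg=0x38
After byte 3 (0x08): reg=0x90
After byte 4 (0x93): reg=0x09
Register before byte 5: 0x09
After XOR with byte 0x63: 0x6A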